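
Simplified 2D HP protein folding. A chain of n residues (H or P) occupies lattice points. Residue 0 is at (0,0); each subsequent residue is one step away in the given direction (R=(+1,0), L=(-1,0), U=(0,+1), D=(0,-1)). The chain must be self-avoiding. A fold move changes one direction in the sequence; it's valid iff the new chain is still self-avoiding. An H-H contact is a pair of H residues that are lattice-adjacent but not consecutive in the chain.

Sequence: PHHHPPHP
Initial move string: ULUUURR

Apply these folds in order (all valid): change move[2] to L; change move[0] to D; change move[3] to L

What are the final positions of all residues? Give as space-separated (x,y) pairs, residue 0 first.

Initial moves: ULUUURR
Fold: move[2]->L => ULLUURR (positions: [(0, 0), (0, 1), (-1, 1), (-2, 1), (-2, 2), (-2, 3), (-1, 3), (0, 3)])
Fold: move[0]->D => DLLUURR (positions: [(0, 0), (0, -1), (-1, -1), (-2, -1), (-2, 0), (-2, 1), (-1, 1), (0, 1)])
Fold: move[3]->L => DLLLURR (positions: [(0, 0), (0, -1), (-1, -1), (-2, -1), (-3, -1), (-3, 0), (-2, 0), (-1, 0)])

Answer: (0,0) (0,-1) (-1,-1) (-2,-1) (-3,-1) (-3,0) (-2,0) (-1,0)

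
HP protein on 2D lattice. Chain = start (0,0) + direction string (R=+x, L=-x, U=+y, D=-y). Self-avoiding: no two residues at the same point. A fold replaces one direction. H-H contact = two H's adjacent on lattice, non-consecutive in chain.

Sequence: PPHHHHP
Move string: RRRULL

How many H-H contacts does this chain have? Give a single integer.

Positions: [(0, 0), (1, 0), (2, 0), (3, 0), (3, 1), (2, 1), (1, 1)]
H-H contact: residue 2 @(2,0) - residue 5 @(2, 1)

Answer: 1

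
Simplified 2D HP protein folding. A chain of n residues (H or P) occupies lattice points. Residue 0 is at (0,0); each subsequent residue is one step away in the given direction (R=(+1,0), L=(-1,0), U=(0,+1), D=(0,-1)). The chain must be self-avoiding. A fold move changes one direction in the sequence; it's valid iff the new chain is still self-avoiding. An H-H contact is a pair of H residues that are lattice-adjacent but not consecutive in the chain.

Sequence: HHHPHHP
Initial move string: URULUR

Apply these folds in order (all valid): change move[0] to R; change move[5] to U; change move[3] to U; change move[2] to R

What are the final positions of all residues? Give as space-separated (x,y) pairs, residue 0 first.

Initial moves: URULUR
Fold: move[0]->R => RRULUR (positions: [(0, 0), (1, 0), (2, 0), (2, 1), (1, 1), (1, 2), (2, 2)])
Fold: move[5]->U => RRULUU (positions: [(0, 0), (1, 0), (2, 0), (2, 1), (1, 1), (1, 2), (1, 3)])
Fold: move[3]->U => RRUUUU (positions: [(0, 0), (1, 0), (2, 0), (2, 1), (2, 2), (2, 3), (2, 4)])
Fold: move[2]->R => RRRUUU (positions: [(0, 0), (1, 0), (2, 0), (3, 0), (3, 1), (3, 2), (3, 3)])

Answer: (0,0) (1,0) (2,0) (3,0) (3,1) (3,2) (3,3)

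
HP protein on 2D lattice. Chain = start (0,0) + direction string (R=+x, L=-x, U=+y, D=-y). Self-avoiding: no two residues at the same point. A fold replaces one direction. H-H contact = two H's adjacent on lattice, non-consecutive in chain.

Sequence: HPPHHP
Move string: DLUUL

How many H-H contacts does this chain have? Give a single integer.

Positions: [(0, 0), (0, -1), (-1, -1), (-1, 0), (-1, 1), (-2, 1)]
H-H contact: residue 0 @(0,0) - residue 3 @(-1, 0)

Answer: 1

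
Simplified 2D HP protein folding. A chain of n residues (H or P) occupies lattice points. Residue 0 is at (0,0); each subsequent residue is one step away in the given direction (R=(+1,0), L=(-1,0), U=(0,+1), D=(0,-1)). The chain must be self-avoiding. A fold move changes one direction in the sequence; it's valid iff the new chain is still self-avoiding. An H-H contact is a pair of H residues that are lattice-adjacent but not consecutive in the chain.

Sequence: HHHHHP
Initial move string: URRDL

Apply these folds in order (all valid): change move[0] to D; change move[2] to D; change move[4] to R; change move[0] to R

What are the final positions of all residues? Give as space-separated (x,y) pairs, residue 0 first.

Answer: (0,0) (1,0) (2,0) (2,-1) (2,-2) (3,-2)

Derivation:
Initial moves: URRDL
Fold: move[0]->D => DRRDL (positions: [(0, 0), (0, -1), (1, -1), (2, -1), (2, -2), (1, -2)])
Fold: move[2]->D => DRDDL (positions: [(0, 0), (0, -1), (1, -1), (1, -2), (1, -3), (0, -3)])
Fold: move[4]->R => DRDDR (positions: [(0, 0), (0, -1), (1, -1), (1, -2), (1, -3), (2, -3)])
Fold: move[0]->R => RRDDR (positions: [(0, 0), (1, 0), (2, 0), (2, -1), (2, -2), (3, -2)])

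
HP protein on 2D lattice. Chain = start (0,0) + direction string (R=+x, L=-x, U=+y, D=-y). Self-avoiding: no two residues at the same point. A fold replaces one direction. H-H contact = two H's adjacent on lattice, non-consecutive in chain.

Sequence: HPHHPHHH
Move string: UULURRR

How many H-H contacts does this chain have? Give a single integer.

Positions: [(0, 0), (0, 1), (0, 2), (-1, 2), (-1, 3), (0, 3), (1, 3), (2, 3)]
H-H contact: residue 2 @(0,2) - residue 5 @(0, 3)

Answer: 1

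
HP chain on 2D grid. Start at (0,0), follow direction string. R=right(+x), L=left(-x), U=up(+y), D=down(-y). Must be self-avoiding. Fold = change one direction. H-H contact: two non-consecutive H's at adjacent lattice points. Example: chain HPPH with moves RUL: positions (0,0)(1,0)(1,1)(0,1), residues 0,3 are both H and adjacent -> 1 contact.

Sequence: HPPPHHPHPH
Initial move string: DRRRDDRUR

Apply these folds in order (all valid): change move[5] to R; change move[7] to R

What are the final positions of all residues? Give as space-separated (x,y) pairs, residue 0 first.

Initial moves: DRRRDDRUR
Fold: move[5]->R => DRRRDRRUR (positions: [(0, 0), (0, -1), (1, -1), (2, -1), (3, -1), (3, -2), (4, -2), (5, -2), (5, -1), (6, -1)])
Fold: move[7]->R => DRRRDRRRR (positions: [(0, 0), (0, -1), (1, -1), (2, -1), (3, -1), (3, -2), (4, -2), (5, -2), (6, -2), (7, -2)])

Answer: (0,0) (0,-1) (1,-1) (2,-1) (3,-1) (3,-2) (4,-2) (5,-2) (6,-2) (7,-2)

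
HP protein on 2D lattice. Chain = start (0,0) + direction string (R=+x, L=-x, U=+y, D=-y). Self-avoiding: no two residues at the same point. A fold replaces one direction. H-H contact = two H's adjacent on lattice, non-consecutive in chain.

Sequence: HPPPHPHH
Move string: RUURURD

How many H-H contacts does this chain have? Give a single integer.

Positions: [(0, 0), (1, 0), (1, 1), (1, 2), (2, 2), (2, 3), (3, 3), (3, 2)]
H-H contact: residue 4 @(2,2) - residue 7 @(3, 2)

Answer: 1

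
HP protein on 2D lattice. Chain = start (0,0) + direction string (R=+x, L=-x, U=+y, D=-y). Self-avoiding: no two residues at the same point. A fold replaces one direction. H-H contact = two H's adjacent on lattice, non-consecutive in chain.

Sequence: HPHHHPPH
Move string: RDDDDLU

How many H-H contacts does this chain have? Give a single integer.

Positions: [(0, 0), (1, 0), (1, -1), (1, -2), (1, -3), (1, -4), (0, -4), (0, -3)]
H-H contact: residue 4 @(1,-3) - residue 7 @(0, -3)

Answer: 1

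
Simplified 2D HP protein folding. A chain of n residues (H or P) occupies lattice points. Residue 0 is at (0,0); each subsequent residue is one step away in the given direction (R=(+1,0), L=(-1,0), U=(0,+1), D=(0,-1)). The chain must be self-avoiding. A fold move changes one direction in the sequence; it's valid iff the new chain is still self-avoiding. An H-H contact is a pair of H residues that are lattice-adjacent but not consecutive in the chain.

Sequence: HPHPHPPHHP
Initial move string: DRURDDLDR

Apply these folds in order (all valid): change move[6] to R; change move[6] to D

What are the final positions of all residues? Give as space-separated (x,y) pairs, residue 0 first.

Initial moves: DRURDDLDR
Fold: move[6]->R => DRURDDRDR (positions: [(0, 0), (0, -1), (1, -1), (1, 0), (2, 0), (2, -1), (2, -2), (3, -2), (3, -3), (4, -3)])
Fold: move[6]->D => DRURDDDDR (positions: [(0, 0), (0, -1), (1, -1), (1, 0), (2, 0), (2, -1), (2, -2), (2, -3), (2, -4), (3, -4)])

Answer: (0,0) (0,-1) (1,-1) (1,0) (2,0) (2,-1) (2,-2) (2,-3) (2,-4) (3,-4)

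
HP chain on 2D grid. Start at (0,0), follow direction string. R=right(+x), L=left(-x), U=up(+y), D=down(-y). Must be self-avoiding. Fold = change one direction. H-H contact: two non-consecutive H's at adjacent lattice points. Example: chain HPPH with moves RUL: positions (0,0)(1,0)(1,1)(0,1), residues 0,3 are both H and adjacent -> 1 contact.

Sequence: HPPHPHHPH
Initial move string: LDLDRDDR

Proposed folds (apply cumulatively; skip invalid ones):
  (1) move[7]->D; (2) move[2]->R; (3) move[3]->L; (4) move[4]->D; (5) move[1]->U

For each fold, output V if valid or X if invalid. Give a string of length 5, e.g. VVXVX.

Initial: LDLDRDDR -> [(0, 0), (-1, 0), (-1, -1), (-2, -1), (-2, -2), (-1, -2), (-1, -3), (-1, -4), (0, -4)]
Fold 1: move[7]->D => LDLDRDDD VALID
Fold 2: move[2]->R => LDRDRDDD VALID
Fold 3: move[3]->L => LDRLRDDD INVALID (collision), skipped
Fold 4: move[4]->D => LDRDDDDD VALID
Fold 5: move[1]->U => LURDDDDD INVALID (collision), skipped

Answer: VVXVX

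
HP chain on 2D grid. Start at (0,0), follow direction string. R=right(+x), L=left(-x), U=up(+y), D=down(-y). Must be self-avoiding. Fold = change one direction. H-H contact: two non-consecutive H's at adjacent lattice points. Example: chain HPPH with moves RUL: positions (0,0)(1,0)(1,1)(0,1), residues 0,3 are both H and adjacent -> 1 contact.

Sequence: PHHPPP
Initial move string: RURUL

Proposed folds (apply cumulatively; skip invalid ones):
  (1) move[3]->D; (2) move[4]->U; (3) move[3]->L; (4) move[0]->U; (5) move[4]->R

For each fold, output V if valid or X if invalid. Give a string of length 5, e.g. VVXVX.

Answer: XVXVV

Derivation:
Initial: RURUL -> [(0, 0), (1, 0), (1, 1), (2, 1), (2, 2), (1, 2)]
Fold 1: move[3]->D => RURDL INVALID (collision), skipped
Fold 2: move[4]->U => RURUU VALID
Fold 3: move[3]->L => RURLU INVALID (collision), skipped
Fold 4: move[0]->U => UURUU VALID
Fold 5: move[4]->R => UURUR VALID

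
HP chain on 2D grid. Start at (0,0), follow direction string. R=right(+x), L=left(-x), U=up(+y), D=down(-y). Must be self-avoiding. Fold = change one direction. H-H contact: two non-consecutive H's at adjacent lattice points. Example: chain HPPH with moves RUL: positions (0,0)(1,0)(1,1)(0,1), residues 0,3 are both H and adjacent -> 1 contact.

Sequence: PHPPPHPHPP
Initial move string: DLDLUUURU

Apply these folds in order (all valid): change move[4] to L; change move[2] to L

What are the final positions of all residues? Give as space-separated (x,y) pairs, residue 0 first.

Initial moves: DLDLUUURU
Fold: move[4]->L => DLDLLUURU (positions: [(0, 0), (0, -1), (-1, -1), (-1, -2), (-2, -2), (-3, -2), (-3, -1), (-3, 0), (-2, 0), (-2, 1)])
Fold: move[2]->L => DLLLLUURU (positions: [(0, 0), (0, -1), (-1, -1), (-2, -1), (-3, -1), (-4, -1), (-4, 0), (-4, 1), (-3, 1), (-3, 2)])

Answer: (0,0) (0,-1) (-1,-1) (-2,-1) (-3,-1) (-4,-1) (-4,0) (-4,1) (-3,1) (-3,2)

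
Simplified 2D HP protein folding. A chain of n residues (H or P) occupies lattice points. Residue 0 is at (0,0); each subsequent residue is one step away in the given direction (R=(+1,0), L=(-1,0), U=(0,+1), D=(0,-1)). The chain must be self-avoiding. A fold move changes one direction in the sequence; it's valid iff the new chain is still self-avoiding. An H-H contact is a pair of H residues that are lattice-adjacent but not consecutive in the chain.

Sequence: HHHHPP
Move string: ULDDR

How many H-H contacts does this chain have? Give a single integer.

Positions: [(0, 0), (0, 1), (-1, 1), (-1, 0), (-1, -1), (0, -1)]
H-H contact: residue 0 @(0,0) - residue 3 @(-1, 0)

Answer: 1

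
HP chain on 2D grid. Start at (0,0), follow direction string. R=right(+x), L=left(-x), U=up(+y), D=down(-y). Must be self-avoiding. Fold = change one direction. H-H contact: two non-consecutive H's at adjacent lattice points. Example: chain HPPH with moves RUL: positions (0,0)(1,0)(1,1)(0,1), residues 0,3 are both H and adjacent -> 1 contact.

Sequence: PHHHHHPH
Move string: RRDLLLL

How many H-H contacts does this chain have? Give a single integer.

Positions: [(0, 0), (1, 0), (2, 0), (2, -1), (1, -1), (0, -1), (-1, -1), (-2, -1)]
H-H contact: residue 1 @(1,0) - residue 4 @(1, -1)

Answer: 1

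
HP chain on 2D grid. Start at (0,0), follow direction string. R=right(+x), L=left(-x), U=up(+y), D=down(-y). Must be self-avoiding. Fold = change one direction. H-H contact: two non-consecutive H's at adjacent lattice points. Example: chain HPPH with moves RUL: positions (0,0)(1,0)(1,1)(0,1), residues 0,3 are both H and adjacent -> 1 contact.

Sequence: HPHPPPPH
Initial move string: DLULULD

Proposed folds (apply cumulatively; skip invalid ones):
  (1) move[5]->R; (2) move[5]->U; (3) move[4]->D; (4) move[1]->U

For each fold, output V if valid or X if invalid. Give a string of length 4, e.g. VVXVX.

Answer: XXVX

Derivation:
Initial: DLULULD -> [(0, 0), (0, -1), (-1, -1), (-1, 0), (-2, 0), (-2, 1), (-3, 1), (-3, 0)]
Fold 1: move[5]->R => DLULURD INVALID (collision), skipped
Fold 2: move[5]->U => DLULUUD INVALID (collision), skipped
Fold 3: move[4]->D => DLULDLD VALID
Fold 4: move[1]->U => DUULDLD INVALID (collision), skipped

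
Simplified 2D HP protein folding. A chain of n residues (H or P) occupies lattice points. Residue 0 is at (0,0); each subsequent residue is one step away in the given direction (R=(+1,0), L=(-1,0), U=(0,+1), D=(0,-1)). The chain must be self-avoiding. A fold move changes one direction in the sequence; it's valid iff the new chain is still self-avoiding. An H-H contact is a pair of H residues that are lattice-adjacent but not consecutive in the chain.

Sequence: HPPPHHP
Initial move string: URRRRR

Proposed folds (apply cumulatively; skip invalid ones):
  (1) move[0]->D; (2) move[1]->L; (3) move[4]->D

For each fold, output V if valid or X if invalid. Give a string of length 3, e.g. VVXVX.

Initial: URRRRR -> [(0, 0), (0, 1), (1, 1), (2, 1), (3, 1), (4, 1), (5, 1)]
Fold 1: move[0]->D => DRRRRR VALID
Fold 2: move[1]->L => DLRRRR INVALID (collision), skipped
Fold 3: move[4]->D => DRRRDR VALID

Answer: VXV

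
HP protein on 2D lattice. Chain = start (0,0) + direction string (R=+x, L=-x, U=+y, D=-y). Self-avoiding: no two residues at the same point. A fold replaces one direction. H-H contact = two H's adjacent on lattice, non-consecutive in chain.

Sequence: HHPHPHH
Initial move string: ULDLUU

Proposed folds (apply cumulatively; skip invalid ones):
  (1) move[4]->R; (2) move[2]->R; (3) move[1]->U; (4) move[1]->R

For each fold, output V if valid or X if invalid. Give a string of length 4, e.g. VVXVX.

Answer: XXXX

Derivation:
Initial: ULDLUU -> [(0, 0), (0, 1), (-1, 1), (-1, 0), (-2, 0), (-2, 1), (-2, 2)]
Fold 1: move[4]->R => ULDLRU INVALID (collision), skipped
Fold 2: move[2]->R => ULRLUU INVALID (collision), skipped
Fold 3: move[1]->U => UUDLUU INVALID (collision), skipped
Fold 4: move[1]->R => URDLUU INVALID (collision), skipped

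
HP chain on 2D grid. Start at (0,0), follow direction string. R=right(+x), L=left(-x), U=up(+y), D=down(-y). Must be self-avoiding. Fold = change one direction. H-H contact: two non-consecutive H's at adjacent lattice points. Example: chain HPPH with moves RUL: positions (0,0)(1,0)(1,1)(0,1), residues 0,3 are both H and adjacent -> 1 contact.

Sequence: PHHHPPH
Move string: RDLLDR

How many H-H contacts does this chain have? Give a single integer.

Positions: [(0, 0), (1, 0), (1, -1), (0, -1), (-1, -1), (-1, -2), (0, -2)]
H-H contact: residue 3 @(0,-1) - residue 6 @(0, -2)

Answer: 1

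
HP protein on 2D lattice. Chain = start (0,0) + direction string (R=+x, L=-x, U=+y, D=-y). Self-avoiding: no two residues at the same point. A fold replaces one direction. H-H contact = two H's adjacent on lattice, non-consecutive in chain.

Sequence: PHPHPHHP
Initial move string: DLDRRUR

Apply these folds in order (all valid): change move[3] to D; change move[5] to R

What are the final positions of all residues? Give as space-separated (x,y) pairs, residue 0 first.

Answer: (0,0) (0,-1) (-1,-1) (-1,-2) (-1,-3) (0,-3) (1,-3) (2,-3)

Derivation:
Initial moves: DLDRRUR
Fold: move[3]->D => DLDDRUR (positions: [(0, 0), (0, -1), (-1, -1), (-1, -2), (-1, -3), (0, -3), (0, -2), (1, -2)])
Fold: move[5]->R => DLDDRRR (positions: [(0, 0), (0, -1), (-1, -1), (-1, -2), (-1, -3), (0, -3), (1, -3), (2, -3)])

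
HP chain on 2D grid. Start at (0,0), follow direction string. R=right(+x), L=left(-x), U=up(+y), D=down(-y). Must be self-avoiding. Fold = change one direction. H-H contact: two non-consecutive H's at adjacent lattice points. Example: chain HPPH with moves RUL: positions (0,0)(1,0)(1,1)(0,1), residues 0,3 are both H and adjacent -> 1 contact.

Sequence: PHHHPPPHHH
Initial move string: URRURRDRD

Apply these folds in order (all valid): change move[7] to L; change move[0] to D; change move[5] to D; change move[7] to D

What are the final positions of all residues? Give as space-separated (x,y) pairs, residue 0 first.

Answer: (0,0) (0,-1) (1,-1) (2,-1) (2,0) (3,0) (3,-1) (3,-2) (3,-3) (3,-4)

Derivation:
Initial moves: URRURRDRD
Fold: move[7]->L => URRURRDLD (positions: [(0, 0), (0, 1), (1, 1), (2, 1), (2, 2), (3, 2), (4, 2), (4, 1), (3, 1), (3, 0)])
Fold: move[0]->D => DRRURRDLD (positions: [(0, 0), (0, -1), (1, -1), (2, -1), (2, 0), (3, 0), (4, 0), (4, -1), (3, -1), (3, -2)])
Fold: move[5]->D => DRRURDDLD (positions: [(0, 0), (0, -1), (1, -1), (2, -1), (2, 0), (3, 0), (3, -1), (3, -2), (2, -2), (2, -3)])
Fold: move[7]->D => DRRURDDDD (positions: [(0, 0), (0, -1), (1, -1), (2, -1), (2, 0), (3, 0), (3, -1), (3, -2), (3, -3), (3, -4)])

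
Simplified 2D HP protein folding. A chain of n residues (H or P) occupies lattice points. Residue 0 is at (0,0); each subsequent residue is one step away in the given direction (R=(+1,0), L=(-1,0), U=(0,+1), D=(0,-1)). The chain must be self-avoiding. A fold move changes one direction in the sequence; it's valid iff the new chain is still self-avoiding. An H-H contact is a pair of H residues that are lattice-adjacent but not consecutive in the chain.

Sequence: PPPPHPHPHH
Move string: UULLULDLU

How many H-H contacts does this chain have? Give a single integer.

Answer: 1

Derivation:
Positions: [(0, 0), (0, 1), (0, 2), (-1, 2), (-2, 2), (-2, 3), (-3, 3), (-3, 2), (-4, 2), (-4, 3)]
H-H contact: residue 6 @(-3,3) - residue 9 @(-4, 3)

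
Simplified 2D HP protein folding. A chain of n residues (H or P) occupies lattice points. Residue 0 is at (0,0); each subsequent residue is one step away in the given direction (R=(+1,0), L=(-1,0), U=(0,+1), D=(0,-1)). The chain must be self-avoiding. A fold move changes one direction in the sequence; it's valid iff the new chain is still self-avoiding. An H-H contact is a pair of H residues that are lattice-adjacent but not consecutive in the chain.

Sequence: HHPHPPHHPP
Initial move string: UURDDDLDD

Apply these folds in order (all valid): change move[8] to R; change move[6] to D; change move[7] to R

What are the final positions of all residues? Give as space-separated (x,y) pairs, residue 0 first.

Answer: (0,0) (0,1) (0,2) (1,2) (1,1) (1,0) (1,-1) (1,-2) (2,-2) (3,-2)

Derivation:
Initial moves: UURDDDLDD
Fold: move[8]->R => UURDDDLDR (positions: [(0, 0), (0, 1), (0, 2), (1, 2), (1, 1), (1, 0), (1, -1), (0, -1), (0, -2), (1, -2)])
Fold: move[6]->D => UURDDDDDR (positions: [(0, 0), (0, 1), (0, 2), (1, 2), (1, 1), (1, 0), (1, -1), (1, -2), (1, -3), (2, -3)])
Fold: move[7]->R => UURDDDDRR (positions: [(0, 0), (0, 1), (0, 2), (1, 2), (1, 1), (1, 0), (1, -1), (1, -2), (2, -2), (3, -2)])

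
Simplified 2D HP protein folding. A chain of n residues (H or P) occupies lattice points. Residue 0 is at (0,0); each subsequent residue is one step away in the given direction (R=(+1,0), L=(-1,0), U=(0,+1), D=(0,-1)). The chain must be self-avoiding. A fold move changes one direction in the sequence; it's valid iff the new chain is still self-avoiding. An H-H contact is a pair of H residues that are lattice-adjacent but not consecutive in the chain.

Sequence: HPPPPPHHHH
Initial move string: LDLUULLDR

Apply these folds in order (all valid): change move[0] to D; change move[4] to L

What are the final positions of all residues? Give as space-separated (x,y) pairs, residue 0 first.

Answer: (0,0) (0,-1) (0,-2) (-1,-2) (-1,-1) (-2,-1) (-3,-1) (-4,-1) (-4,-2) (-3,-2)

Derivation:
Initial moves: LDLUULLDR
Fold: move[0]->D => DDLUULLDR (positions: [(0, 0), (0, -1), (0, -2), (-1, -2), (-1, -1), (-1, 0), (-2, 0), (-3, 0), (-3, -1), (-2, -1)])
Fold: move[4]->L => DDLULLLDR (positions: [(0, 0), (0, -1), (0, -2), (-1, -2), (-1, -1), (-2, -1), (-3, -1), (-4, -1), (-4, -2), (-3, -2)])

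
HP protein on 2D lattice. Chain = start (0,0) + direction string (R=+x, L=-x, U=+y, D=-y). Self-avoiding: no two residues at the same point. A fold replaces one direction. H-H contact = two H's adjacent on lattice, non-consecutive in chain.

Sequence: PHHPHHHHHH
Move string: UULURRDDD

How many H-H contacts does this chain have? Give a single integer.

Answer: 3

Derivation:
Positions: [(0, 0), (0, 1), (0, 2), (-1, 2), (-1, 3), (0, 3), (1, 3), (1, 2), (1, 1), (1, 0)]
H-H contact: residue 1 @(0,1) - residue 8 @(1, 1)
H-H contact: residue 2 @(0,2) - residue 7 @(1, 2)
H-H contact: residue 2 @(0,2) - residue 5 @(0, 3)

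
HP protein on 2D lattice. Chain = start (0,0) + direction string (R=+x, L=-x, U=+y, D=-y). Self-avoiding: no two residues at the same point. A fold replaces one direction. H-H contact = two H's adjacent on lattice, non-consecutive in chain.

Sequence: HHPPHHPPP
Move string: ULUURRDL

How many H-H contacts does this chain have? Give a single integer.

Positions: [(0, 0), (0, 1), (-1, 1), (-1, 2), (-1, 3), (0, 3), (1, 3), (1, 2), (0, 2)]
No H-H contacts found.

Answer: 0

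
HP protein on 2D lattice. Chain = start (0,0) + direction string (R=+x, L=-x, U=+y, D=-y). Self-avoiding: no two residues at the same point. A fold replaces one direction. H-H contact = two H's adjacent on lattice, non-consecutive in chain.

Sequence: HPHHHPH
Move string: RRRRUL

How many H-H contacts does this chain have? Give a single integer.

Positions: [(0, 0), (1, 0), (2, 0), (3, 0), (4, 0), (4, 1), (3, 1)]
H-H contact: residue 3 @(3,0) - residue 6 @(3, 1)

Answer: 1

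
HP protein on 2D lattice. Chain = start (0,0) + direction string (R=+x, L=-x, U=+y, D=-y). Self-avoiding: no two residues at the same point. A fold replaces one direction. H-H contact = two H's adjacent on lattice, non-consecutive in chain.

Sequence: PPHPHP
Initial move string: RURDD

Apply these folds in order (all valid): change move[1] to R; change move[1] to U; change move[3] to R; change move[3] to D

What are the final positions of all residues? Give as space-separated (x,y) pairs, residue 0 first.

Answer: (0,0) (1,0) (1,1) (2,1) (2,0) (2,-1)

Derivation:
Initial moves: RURDD
Fold: move[1]->R => RRRDD (positions: [(0, 0), (1, 0), (2, 0), (3, 0), (3, -1), (3, -2)])
Fold: move[1]->U => RURDD (positions: [(0, 0), (1, 0), (1, 1), (2, 1), (2, 0), (2, -1)])
Fold: move[3]->R => RURRD (positions: [(0, 0), (1, 0), (1, 1), (2, 1), (3, 1), (3, 0)])
Fold: move[3]->D => RURDD (positions: [(0, 0), (1, 0), (1, 1), (2, 1), (2, 0), (2, -1)])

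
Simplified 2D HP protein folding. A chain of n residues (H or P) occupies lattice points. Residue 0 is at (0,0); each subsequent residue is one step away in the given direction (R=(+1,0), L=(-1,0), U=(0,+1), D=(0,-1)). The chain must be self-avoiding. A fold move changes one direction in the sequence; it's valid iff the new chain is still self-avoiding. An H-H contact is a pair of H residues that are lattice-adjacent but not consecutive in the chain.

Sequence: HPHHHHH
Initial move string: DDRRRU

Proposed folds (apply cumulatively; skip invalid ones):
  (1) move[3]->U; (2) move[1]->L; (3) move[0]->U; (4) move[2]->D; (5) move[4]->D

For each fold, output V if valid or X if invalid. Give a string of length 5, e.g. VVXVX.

Initial: DDRRRU -> [(0, 0), (0, -1), (0, -2), (1, -2), (2, -2), (3, -2), (3, -1)]
Fold 1: move[3]->U => DDRURU VALID
Fold 2: move[1]->L => DLRURU INVALID (collision), skipped
Fold 3: move[0]->U => UDRURU INVALID (collision), skipped
Fold 4: move[2]->D => DDDURU INVALID (collision), skipped
Fold 5: move[4]->D => DDRUDU INVALID (collision), skipped

Answer: VXXXX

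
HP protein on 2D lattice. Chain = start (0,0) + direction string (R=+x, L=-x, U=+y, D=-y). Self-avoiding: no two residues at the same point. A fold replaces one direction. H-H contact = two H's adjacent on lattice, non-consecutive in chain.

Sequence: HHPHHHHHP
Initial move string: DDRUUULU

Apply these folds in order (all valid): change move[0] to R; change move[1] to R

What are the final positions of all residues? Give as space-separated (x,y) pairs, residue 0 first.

Answer: (0,0) (1,0) (2,0) (3,0) (3,1) (3,2) (3,3) (2,3) (2,4)

Derivation:
Initial moves: DDRUUULU
Fold: move[0]->R => RDRUUULU (positions: [(0, 0), (1, 0), (1, -1), (2, -1), (2, 0), (2, 1), (2, 2), (1, 2), (1, 3)])
Fold: move[1]->R => RRRUUULU (positions: [(0, 0), (1, 0), (2, 0), (3, 0), (3, 1), (3, 2), (3, 3), (2, 3), (2, 4)])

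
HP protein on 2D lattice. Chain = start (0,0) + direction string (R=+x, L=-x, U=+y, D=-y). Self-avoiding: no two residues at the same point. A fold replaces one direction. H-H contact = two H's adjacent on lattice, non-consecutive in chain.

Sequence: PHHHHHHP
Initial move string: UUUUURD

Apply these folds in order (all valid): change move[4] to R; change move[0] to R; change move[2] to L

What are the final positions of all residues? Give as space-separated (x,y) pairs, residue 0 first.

Answer: (0,0) (1,0) (1,1) (0,1) (0,2) (1,2) (2,2) (2,1)

Derivation:
Initial moves: UUUUURD
Fold: move[4]->R => UUUURRD (positions: [(0, 0), (0, 1), (0, 2), (0, 3), (0, 4), (1, 4), (2, 4), (2, 3)])
Fold: move[0]->R => RUUURRD (positions: [(0, 0), (1, 0), (1, 1), (1, 2), (1, 3), (2, 3), (3, 3), (3, 2)])
Fold: move[2]->L => RULURRD (positions: [(0, 0), (1, 0), (1, 1), (0, 1), (0, 2), (1, 2), (2, 2), (2, 1)])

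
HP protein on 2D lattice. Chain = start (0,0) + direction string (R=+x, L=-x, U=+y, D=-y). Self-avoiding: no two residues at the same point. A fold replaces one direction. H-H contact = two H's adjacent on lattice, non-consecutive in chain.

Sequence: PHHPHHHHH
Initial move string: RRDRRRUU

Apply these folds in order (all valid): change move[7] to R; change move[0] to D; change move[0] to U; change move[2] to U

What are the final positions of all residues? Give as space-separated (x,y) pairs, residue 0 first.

Initial moves: RRDRRRUU
Fold: move[7]->R => RRDRRRUR (positions: [(0, 0), (1, 0), (2, 0), (2, -1), (3, -1), (4, -1), (5, -1), (5, 0), (6, 0)])
Fold: move[0]->D => DRDRRRUR (positions: [(0, 0), (0, -1), (1, -1), (1, -2), (2, -2), (3, -2), (4, -2), (4, -1), (5, -1)])
Fold: move[0]->U => URDRRRUR (positions: [(0, 0), (0, 1), (1, 1), (1, 0), (2, 0), (3, 0), (4, 0), (4, 1), (5, 1)])
Fold: move[2]->U => URURRRUR (positions: [(0, 0), (0, 1), (1, 1), (1, 2), (2, 2), (3, 2), (4, 2), (4, 3), (5, 3)])

Answer: (0,0) (0,1) (1,1) (1,2) (2,2) (3,2) (4,2) (4,3) (5,3)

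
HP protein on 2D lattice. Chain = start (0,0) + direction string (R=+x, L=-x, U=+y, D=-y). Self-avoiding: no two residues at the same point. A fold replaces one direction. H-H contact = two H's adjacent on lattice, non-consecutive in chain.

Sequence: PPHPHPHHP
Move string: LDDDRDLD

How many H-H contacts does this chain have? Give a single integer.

Positions: [(0, 0), (-1, 0), (-1, -1), (-1, -2), (-1, -3), (0, -3), (0, -4), (-1, -4), (-1, -5)]
H-H contact: residue 4 @(-1,-3) - residue 7 @(-1, -4)

Answer: 1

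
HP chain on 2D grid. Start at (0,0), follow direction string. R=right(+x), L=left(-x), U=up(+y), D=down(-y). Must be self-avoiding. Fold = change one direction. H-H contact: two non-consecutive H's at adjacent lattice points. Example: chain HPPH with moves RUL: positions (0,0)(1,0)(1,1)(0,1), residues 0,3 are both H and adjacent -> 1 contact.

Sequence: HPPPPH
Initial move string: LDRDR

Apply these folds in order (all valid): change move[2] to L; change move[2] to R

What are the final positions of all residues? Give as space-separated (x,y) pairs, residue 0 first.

Initial moves: LDRDR
Fold: move[2]->L => LDLDR (positions: [(0, 0), (-1, 0), (-1, -1), (-2, -1), (-2, -2), (-1, -2)])
Fold: move[2]->R => LDRDR (positions: [(0, 0), (-1, 0), (-1, -1), (0, -1), (0, -2), (1, -2)])

Answer: (0,0) (-1,0) (-1,-1) (0,-1) (0,-2) (1,-2)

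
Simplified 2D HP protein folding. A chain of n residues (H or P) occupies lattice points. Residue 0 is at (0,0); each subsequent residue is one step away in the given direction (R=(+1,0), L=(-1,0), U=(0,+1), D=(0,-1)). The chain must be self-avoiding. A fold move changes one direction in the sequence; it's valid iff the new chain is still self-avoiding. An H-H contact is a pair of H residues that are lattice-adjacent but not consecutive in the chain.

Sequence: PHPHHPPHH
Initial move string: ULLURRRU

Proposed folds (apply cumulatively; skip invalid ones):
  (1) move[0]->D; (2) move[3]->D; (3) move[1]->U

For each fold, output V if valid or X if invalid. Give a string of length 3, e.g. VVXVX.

Answer: XXV

Derivation:
Initial: ULLURRRU -> [(0, 0), (0, 1), (-1, 1), (-2, 1), (-2, 2), (-1, 2), (0, 2), (1, 2), (1, 3)]
Fold 1: move[0]->D => DLLURRRU INVALID (collision), skipped
Fold 2: move[3]->D => ULLDRRRU INVALID (collision), skipped
Fold 3: move[1]->U => UULURRRU VALID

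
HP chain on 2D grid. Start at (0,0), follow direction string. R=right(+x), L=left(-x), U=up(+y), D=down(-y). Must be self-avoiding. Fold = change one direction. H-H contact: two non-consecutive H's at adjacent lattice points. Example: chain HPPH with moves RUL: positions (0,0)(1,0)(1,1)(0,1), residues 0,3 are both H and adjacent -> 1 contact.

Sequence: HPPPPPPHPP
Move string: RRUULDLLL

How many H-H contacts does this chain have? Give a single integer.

Positions: [(0, 0), (1, 0), (2, 0), (2, 1), (2, 2), (1, 2), (1, 1), (0, 1), (-1, 1), (-2, 1)]
H-H contact: residue 0 @(0,0) - residue 7 @(0, 1)

Answer: 1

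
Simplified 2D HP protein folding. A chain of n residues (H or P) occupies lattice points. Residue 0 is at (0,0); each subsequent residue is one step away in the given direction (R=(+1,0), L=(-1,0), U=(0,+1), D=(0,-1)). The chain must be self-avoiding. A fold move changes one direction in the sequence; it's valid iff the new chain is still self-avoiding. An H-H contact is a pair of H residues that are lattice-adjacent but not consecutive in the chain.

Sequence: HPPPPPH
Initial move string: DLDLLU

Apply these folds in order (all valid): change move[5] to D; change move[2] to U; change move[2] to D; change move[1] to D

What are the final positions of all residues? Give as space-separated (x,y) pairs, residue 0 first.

Initial moves: DLDLLU
Fold: move[5]->D => DLDLLD (positions: [(0, 0), (0, -1), (-1, -1), (-1, -2), (-2, -2), (-3, -2), (-3, -3)])
Fold: move[2]->U => DLULLD (positions: [(0, 0), (0, -1), (-1, -1), (-1, 0), (-2, 0), (-3, 0), (-3, -1)])
Fold: move[2]->D => DLDLLD (positions: [(0, 0), (0, -1), (-1, -1), (-1, -2), (-2, -2), (-3, -2), (-3, -3)])
Fold: move[1]->D => DDDLLD (positions: [(0, 0), (0, -1), (0, -2), (0, -3), (-1, -3), (-2, -3), (-2, -4)])

Answer: (0,0) (0,-1) (0,-2) (0,-3) (-1,-3) (-2,-3) (-2,-4)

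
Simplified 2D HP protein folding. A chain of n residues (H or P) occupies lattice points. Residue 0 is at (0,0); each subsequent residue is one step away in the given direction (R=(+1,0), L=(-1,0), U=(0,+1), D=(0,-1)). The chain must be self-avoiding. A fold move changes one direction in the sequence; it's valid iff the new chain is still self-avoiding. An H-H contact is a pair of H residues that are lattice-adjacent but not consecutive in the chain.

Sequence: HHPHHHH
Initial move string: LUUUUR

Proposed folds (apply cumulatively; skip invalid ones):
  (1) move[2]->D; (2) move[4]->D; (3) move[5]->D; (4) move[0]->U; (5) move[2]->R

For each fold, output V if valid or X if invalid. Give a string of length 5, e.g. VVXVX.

Answer: XXXVV

Derivation:
Initial: LUUUUR -> [(0, 0), (-1, 0), (-1, 1), (-1, 2), (-1, 3), (-1, 4), (0, 4)]
Fold 1: move[2]->D => LUDUUR INVALID (collision), skipped
Fold 2: move[4]->D => LUUUDR INVALID (collision), skipped
Fold 3: move[5]->D => LUUUUD INVALID (collision), skipped
Fold 4: move[0]->U => UUUUUR VALID
Fold 5: move[2]->R => UURUUR VALID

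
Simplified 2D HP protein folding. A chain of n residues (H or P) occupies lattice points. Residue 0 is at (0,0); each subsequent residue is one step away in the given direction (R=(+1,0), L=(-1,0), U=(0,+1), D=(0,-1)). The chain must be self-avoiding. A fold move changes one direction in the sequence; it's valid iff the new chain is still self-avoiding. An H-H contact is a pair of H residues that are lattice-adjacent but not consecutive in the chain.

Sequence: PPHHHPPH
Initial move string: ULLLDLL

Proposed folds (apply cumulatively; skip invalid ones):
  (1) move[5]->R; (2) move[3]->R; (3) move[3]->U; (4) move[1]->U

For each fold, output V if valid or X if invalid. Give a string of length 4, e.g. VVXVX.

Answer: XXXV

Derivation:
Initial: ULLLDLL -> [(0, 0), (0, 1), (-1, 1), (-2, 1), (-3, 1), (-3, 0), (-4, 0), (-5, 0)]
Fold 1: move[5]->R => ULLLDRL INVALID (collision), skipped
Fold 2: move[3]->R => ULLRDLL INVALID (collision), skipped
Fold 3: move[3]->U => ULLUDLL INVALID (collision), skipped
Fold 4: move[1]->U => UULLDLL VALID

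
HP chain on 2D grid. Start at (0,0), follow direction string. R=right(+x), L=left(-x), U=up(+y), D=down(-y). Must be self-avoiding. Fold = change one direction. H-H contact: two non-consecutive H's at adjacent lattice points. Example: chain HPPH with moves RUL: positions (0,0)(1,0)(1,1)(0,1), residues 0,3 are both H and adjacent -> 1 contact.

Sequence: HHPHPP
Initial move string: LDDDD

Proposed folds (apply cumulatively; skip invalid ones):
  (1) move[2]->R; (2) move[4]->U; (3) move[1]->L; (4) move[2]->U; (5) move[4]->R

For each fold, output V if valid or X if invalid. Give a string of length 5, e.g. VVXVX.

Answer: VXXXV

Derivation:
Initial: LDDDD -> [(0, 0), (-1, 0), (-1, -1), (-1, -2), (-1, -3), (-1, -4)]
Fold 1: move[2]->R => LDRDD VALID
Fold 2: move[4]->U => LDRDU INVALID (collision), skipped
Fold 3: move[1]->L => LLRDD INVALID (collision), skipped
Fold 4: move[2]->U => LDUDD INVALID (collision), skipped
Fold 5: move[4]->R => LDRDR VALID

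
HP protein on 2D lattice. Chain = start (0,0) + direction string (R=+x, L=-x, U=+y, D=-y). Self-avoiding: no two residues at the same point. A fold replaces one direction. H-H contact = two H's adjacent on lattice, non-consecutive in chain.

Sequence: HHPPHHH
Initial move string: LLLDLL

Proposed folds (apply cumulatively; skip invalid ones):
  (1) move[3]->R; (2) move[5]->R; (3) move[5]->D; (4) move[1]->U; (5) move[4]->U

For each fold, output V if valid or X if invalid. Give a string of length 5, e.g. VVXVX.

Initial: LLLDLL -> [(0, 0), (-1, 0), (-2, 0), (-3, 0), (-3, -1), (-4, -1), (-5, -1)]
Fold 1: move[3]->R => LLLRLL INVALID (collision), skipped
Fold 2: move[5]->R => LLLDLR INVALID (collision), skipped
Fold 3: move[5]->D => LLLDLD VALID
Fold 4: move[1]->U => LULDLD VALID
Fold 5: move[4]->U => LULDUD INVALID (collision), skipped

Answer: XXVVX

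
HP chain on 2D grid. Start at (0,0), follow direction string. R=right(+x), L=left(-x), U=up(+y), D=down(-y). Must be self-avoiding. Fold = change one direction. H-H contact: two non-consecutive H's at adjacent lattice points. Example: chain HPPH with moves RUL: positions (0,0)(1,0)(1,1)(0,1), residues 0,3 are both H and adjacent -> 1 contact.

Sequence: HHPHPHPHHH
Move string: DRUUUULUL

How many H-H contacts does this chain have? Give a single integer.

Positions: [(0, 0), (0, -1), (1, -1), (1, 0), (1, 1), (1, 2), (1, 3), (0, 3), (0, 4), (-1, 4)]
H-H contact: residue 0 @(0,0) - residue 3 @(1, 0)

Answer: 1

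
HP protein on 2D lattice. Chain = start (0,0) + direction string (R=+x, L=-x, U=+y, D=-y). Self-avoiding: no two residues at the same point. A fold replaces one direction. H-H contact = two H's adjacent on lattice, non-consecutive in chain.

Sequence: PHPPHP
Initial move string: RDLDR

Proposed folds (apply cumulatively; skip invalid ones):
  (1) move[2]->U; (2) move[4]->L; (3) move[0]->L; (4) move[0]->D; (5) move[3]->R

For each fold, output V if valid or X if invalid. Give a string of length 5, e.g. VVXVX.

Initial: RDLDR -> [(0, 0), (1, 0), (1, -1), (0, -1), (0, -2), (1, -2)]
Fold 1: move[2]->U => RDUDR INVALID (collision), skipped
Fold 2: move[4]->L => RDLDL VALID
Fold 3: move[0]->L => LDLDL VALID
Fold 4: move[0]->D => DDLDL VALID
Fold 5: move[3]->R => DDLRL INVALID (collision), skipped

Answer: XVVVX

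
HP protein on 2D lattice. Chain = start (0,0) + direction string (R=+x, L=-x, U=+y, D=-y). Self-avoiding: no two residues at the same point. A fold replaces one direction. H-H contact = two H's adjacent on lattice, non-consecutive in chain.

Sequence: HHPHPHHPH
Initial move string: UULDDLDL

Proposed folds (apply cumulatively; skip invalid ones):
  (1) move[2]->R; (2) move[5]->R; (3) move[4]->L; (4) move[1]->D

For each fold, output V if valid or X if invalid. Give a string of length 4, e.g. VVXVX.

Initial: UULDDLDL -> [(0, 0), (0, 1), (0, 2), (-1, 2), (-1, 1), (-1, 0), (-2, 0), (-2, -1), (-3, -1)]
Fold 1: move[2]->R => UURDDLDL INVALID (collision), skipped
Fold 2: move[5]->R => UULDDRDL INVALID (collision), skipped
Fold 3: move[4]->L => UULDLLDL VALID
Fold 4: move[1]->D => UDLDLLDL INVALID (collision), skipped

Answer: XXVX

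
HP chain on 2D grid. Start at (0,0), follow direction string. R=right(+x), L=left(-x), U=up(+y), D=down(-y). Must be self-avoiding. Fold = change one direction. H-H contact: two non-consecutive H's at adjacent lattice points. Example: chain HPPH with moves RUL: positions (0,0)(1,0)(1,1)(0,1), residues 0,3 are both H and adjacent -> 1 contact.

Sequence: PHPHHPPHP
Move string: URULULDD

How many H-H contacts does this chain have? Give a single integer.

Answer: 2

Derivation:
Positions: [(0, 0), (0, 1), (1, 1), (1, 2), (0, 2), (0, 3), (-1, 3), (-1, 2), (-1, 1)]
H-H contact: residue 1 @(0,1) - residue 4 @(0, 2)
H-H contact: residue 4 @(0,2) - residue 7 @(-1, 2)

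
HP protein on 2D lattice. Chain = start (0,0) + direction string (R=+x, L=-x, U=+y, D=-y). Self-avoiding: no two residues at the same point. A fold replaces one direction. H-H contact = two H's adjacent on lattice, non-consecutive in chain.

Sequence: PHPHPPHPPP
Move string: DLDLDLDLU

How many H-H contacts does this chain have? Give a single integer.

Positions: [(0, 0), (0, -1), (-1, -1), (-1, -2), (-2, -2), (-2, -3), (-3, -3), (-3, -4), (-4, -4), (-4, -3)]
No H-H contacts found.

Answer: 0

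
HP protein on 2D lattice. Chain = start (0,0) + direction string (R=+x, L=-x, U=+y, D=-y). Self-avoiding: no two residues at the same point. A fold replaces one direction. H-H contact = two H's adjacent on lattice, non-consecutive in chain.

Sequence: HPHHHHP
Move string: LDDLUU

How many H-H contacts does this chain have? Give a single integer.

Answer: 1

Derivation:
Positions: [(0, 0), (-1, 0), (-1, -1), (-1, -2), (-2, -2), (-2, -1), (-2, 0)]
H-H contact: residue 2 @(-1,-1) - residue 5 @(-2, -1)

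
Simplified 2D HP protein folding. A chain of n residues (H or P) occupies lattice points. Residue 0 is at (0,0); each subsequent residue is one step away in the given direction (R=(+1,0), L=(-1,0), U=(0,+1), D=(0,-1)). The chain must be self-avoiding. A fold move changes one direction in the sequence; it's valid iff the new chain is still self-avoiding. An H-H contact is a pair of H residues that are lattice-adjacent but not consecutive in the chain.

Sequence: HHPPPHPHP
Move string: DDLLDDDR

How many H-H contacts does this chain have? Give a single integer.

Positions: [(0, 0), (0, -1), (0, -2), (-1, -2), (-2, -2), (-2, -3), (-2, -4), (-2, -5), (-1, -5)]
No H-H contacts found.

Answer: 0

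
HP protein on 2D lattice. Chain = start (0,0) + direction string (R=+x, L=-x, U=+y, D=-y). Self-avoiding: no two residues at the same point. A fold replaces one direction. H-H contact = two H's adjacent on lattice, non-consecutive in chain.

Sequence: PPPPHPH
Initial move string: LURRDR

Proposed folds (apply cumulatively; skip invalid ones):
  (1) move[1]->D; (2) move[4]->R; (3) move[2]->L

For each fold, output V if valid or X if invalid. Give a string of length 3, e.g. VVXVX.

Answer: VVX

Derivation:
Initial: LURRDR -> [(0, 0), (-1, 0), (-1, 1), (0, 1), (1, 1), (1, 0), (2, 0)]
Fold 1: move[1]->D => LDRRDR VALID
Fold 2: move[4]->R => LDRRRR VALID
Fold 3: move[2]->L => LDLRRR INVALID (collision), skipped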